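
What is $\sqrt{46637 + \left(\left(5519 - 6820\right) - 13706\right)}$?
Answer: $\sqrt{31630} \approx 177.85$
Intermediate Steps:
$\sqrt{46637 + \left(\left(5519 - 6820\right) - 13706\right)} = \sqrt{46637 - 15007} = \sqrt{31630}$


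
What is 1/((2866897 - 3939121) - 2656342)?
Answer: -1/3728566 ≈ -2.6820e-7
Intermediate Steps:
1/((2866897 - 3939121) - 2656342) = 1/(-1072224 - 2656342) = 1/(-3728566) = -1/3728566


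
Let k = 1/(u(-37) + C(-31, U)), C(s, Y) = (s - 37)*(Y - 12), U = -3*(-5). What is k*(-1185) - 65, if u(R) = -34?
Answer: -14285/238 ≈ -60.021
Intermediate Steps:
U = 15
C(s, Y) = (-37 + s)*(-12 + Y)
k = -1/238 (k = 1/(-34 + (444 - 37*15 - 12*(-31) + 15*(-31))) = 1/(-34 + (444 - 555 + 372 - 465)) = 1/(-34 - 204) = 1/(-238) = -1/238 ≈ -0.0042017)
k*(-1185) - 65 = -1/238*(-1185) - 65 = 1185/238 - 65 = -14285/238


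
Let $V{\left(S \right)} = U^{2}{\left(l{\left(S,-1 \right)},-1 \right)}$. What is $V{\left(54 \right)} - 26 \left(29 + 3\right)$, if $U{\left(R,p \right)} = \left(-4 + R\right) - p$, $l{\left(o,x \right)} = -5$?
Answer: $-768$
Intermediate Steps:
$U{\left(R,p \right)} = -4 + R - p$
$V{\left(S \right)} = 64$ ($V{\left(S \right)} = \left(-4 - 5 - -1\right)^{2} = \left(-4 - 5 + 1\right)^{2} = \left(-8\right)^{2} = 64$)
$V{\left(54 \right)} - 26 \left(29 + 3\right) = 64 - 26 \left(29 + 3\right) = 64 - 26 \cdot 32 = 64 - 832 = -768$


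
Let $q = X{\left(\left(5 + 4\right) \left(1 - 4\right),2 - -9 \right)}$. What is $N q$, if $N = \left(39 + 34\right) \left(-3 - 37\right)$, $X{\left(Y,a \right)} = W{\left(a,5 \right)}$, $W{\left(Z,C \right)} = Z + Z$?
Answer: $-64240$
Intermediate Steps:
$W{\left(Z,C \right)} = 2 Z$
$X{\left(Y,a \right)} = 2 a$
$q = 22$ ($q = 2 \left(2 - -9\right) = 2 \left(2 + 9\right) = 2 \cdot 11 = 22$)
$N = -2920$ ($N = 73 \left(-40\right) = -2920$)
$N q = \left(-2920\right) 22 = -64240$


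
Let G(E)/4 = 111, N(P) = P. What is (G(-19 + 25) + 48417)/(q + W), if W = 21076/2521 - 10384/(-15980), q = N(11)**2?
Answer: 492098431095/1309381931 ≈ 375.83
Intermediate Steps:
G(E) = 444 (G(E) = 4*111 = 444)
q = 121 (q = 11**2 = 121)
W = 90743136/10071395 (W = 21076*(1/2521) - 10384*(-1/15980) = 21076/2521 + 2596/3995 = 90743136/10071395 ≈ 9.0100)
(G(-19 + 25) + 48417)/(q + W) = (444 + 48417)/(121 + 90743136/10071395) = 48861/(1309381931/10071395) = 48861*(10071395/1309381931) = 492098431095/1309381931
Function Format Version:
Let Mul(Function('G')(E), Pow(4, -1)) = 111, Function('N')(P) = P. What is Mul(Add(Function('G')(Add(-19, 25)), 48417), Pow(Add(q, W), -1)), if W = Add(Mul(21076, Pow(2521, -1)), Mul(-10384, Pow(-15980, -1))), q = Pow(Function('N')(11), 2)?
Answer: Rational(492098431095, 1309381931) ≈ 375.83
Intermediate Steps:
Function('G')(E) = 444 (Function('G')(E) = Mul(4, 111) = 444)
q = 121 (q = Pow(11, 2) = 121)
W = Rational(90743136, 10071395) (W = Add(Mul(21076, Rational(1, 2521)), Mul(-10384, Rational(-1, 15980))) = Add(Rational(21076, 2521), Rational(2596, 3995)) = Rational(90743136, 10071395) ≈ 9.0100)
Mul(Add(Function('G')(Add(-19, 25)), 48417), Pow(Add(q, W), -1)) = Mul(Add(444, 48417), Pow(Add(121, Rational(90743136, 10071395)), -1)) = Mul(48861, Pow(Rational(1309381931, 10071395), -1)) = Mul(48861, Rational(10071395, 1309381931)) = Rational(492098431095, 1309381931)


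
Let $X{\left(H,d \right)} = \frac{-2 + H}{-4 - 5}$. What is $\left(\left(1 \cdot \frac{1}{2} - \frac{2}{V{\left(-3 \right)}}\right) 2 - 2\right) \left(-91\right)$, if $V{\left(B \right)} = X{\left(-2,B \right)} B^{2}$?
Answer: $182$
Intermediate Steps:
$X{\left(H,d \right)} = \frac{2}{9} - \frac{H}{9}$ ($X{\left(H,d \right)} = \frac{-2 + H}{-9} = \left(-2 + H\right) \left(- \frac{1}{9}\right) = \frac{2}{9} - \frac{H}{9}$)
$V{\left(B \right)} = \frac{4 B^{2}}{9}$ ($V{\left(B \right)} = \left(\frac{2}{9} - - \frac{2}{9}\right) B^{2} = \left(\frac{2}{9} + \frac{2}{9}\right) B^{2} = \frac{4 B^{2}}{9}$)
$\left(\left(1 \cdot \frac{1}{2} - \frac{2}{V{\left(-3 \right)}}\right) 2 - 2\right) \left(-91\right) = \left(\left(1 \cdot \frac{1}{2} - \frac{2}{\frac{4}{9} \left(-3\right)^{2}}\right) 2 - 2\right) \left(-91\right) = \left(\left(1 \cdot \frac{1}{2} - \frac{2}{\frac{4}{9} \cdot 9}\right) 2 - 2\right) \left(-91\right) = \left(\left(\frac{1}{2} - \frac{2}{4}\right) 2 - 2\right) \left(-91\right) = \left(\left(\frac{1}{2} - \frac{1}{2}\right) 2 - 2\right) \left(-91\right) = \left(0 \cdot 2 - 2\right) \left(-91\right) = \left(0 - 2\right) \left(-91\right) = \left(-2\right) \left(-91\right) = 182$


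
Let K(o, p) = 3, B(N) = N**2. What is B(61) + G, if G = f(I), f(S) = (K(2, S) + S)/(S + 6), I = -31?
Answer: 93053/25 ≈ 3722.1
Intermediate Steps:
f(S) = (3 + S)/(6 + S) (f(S) = (3 + S)/(S + 6) = (3 + S)/(6 + S))
G = 28/25 (G = (3 - 31)/(6 - 31) = -28/(-25) = -1/25*(-28) = 28/25 ≈ 1.1200)
B(61) + G = 61**2 + 28/25 = 3721 + 28/25 = 93053/25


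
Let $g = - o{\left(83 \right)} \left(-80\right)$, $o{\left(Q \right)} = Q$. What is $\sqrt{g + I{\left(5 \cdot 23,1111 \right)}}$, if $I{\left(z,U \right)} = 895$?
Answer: $\sqrt{7535} \approx 86.804$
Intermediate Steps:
$g = 6640$ ($g = - 83 \left(-80\right) = \left(-1\right) \left(-6640\right) = 6640$)
$\sqrt{g + I{\left(5 \cdot 23,1111 \right)}} = \sqrt{6640 + 895} = \sqrt{7535}$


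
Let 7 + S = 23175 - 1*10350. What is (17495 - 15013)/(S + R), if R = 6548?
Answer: 1241/9683 ≈ 0.12816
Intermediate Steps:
S = 12818 (S = -7 + (23175 - 1*10350) = -7 + (23175 - 10350) = -7 + 12825 = 12818)
(17495 - 15013)/(S + R) = (17495 - 15013)/(12818 + 6548) = 2482/19366 = 2482*(1/19366) = 1241/9683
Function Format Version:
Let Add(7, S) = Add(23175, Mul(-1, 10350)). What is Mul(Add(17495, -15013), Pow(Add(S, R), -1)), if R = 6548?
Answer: Rational(1241, 9683) ≈ 0.12816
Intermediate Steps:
S = 12818 (S = Add(-7, Add(23175, Mul(-1, 10350))) = Add(-7, Add(23175, -10350)) = Add(-7, 12825) = 12818)
Mul(Add(17495, -15013), Pow(Add(S, R), -1)) = Mul(Add(17495, -15013), Pow(Add(12818, 6548), -1)) = Mul(2482, Pow(19366, -1)) = Mul(2482, Rational(1, 19366)) = Rational(1241, 9683)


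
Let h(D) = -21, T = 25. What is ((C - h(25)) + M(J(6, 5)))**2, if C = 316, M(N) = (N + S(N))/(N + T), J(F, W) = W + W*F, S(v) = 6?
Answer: 410508121/3600 ≈ 1.1403e+5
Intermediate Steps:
J(F, W) = W + F*W
M(N) = (6 + N)/(25 + N) (M(N) = (N + 6)/(N + 25) = (6 + N)/(25 + N))
((C - h(25)) + M(J(6, 5)))**2 = ((316 - 1*(-21)) + (6 + 5*(1 + 6))/(25 + 5*(1 + 6)))**2 = ((316 + 21) + (6 + 5*7)/(25 + 5*7))**2 = (337 + (6 + 35)/(25 + 35))**2 = (337 + 41/60)**2 = (20261/60)**2 = 410508121/3600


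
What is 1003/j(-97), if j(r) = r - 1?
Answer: -1003/98 ≈ -10.235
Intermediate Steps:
j(r) = -1 + r
1003/j(-97) = 1003/(-1 - 97) = 1003/(-98) = 1003*(-1/98) = -1003/98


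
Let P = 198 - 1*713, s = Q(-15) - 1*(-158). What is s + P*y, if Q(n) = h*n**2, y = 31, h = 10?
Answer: -13557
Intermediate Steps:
Q(n) = 10*n**2
s = 2408 (s = 10*(-15)**2 - 1*(-158) = 10*225 + 158 = 2250 + 158 = 2408)
P = -515 (P = 198 - 713 = -515)
s + P*y = 2408 - 515*31 = 2408 - 15965 = -13557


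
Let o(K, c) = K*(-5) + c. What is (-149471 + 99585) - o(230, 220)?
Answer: -48956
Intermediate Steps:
o(K, c) = c - 5*K (o(K, c) = -5*K + c = c - 5*K)
(-149471 + 99585) - o(230, 220) = (-149471 + 99585) - (220 - 5*230) = -49886 - (220 - 1150) = -49886 - 1*(-930) = -49886 + 930 = -48956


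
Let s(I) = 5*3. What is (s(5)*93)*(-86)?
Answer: -119970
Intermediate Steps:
s(I) = 15
(s(5)*93)*(-86) = (15*93)*(-86) = 1395*(-86) = -119970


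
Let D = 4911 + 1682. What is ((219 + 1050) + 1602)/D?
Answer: 2871/6593 ≈ 0.43546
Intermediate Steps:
D = 6593
((219 + 1050) + 1602)/D = ((219 + 1050) + 1602)/6593 = (1269 + 1602)*(1/6593) = 2871*(1/6593) = 2871/6593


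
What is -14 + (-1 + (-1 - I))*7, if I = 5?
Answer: -63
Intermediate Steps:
-14 + (-1 + (-1 - I))*7 = -14 + (-1 + (-1 - 1*5))*7 = -14 + (-1 + (-1 - 5))*7 = -14 + (-1 - 6)*7 = -14 - 7*7 = -14 - 49 = -63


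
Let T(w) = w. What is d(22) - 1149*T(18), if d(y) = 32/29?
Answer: -599746/29 ≈ -20681.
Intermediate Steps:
d(y) = 32/29 (d(y) = 32*(1/29) = 32/29)
d(22) - 1149*T(18) = 32/29 - 1149*18 = 32/29 - 20682 = -599746/29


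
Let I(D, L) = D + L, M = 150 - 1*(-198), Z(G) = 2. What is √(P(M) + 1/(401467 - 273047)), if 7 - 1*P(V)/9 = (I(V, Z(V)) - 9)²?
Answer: I*√4314499891198495/64210 ≈ 1023.0*I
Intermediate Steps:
M = 348 (M = 150 + 198 = 348)
P(V) = 63 - 9*(-7 + V)² (P(V) = 63 - 9*((V + 2) - 9)² = 63 - 9*((2 + V) - 9)² = 63 - 9*(-7 + V)²)
√(P(M) + 1/(401467 - 273047)) = √((63 - 9*(-7 + 348)²) + 1/(401467 - 273047)) = √((63 - 9*341²) + 1/128420) = √((63 - 9*116281) + 1/128420) = √((63 - 1046529) + 1/128420) = √(-1046466 + 1/128420) = √(-134387163719/128420) = I*√4314499891198495/64210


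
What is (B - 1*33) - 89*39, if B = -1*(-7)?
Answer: -3497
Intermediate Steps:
B = 7
(B - 1*33) - 89*39 = (7 - 1*33) - 89*39 = (7 - 33) - 3471 = -26 - 3471 = -3497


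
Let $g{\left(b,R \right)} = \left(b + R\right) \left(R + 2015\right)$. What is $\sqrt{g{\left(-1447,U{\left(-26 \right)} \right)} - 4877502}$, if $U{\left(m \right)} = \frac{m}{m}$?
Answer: $i \sqrt{7792638} \approx 2791.5 i$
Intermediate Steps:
$U{\left(m \right)} = 1$
$g{\left(b,R \right)} = \left(2015 + R\right) \left(R + b\right)$ ($g{\left(b,R \right)} = \left(R + b\right) \left(2015 + R\right) = \left(2015 + R\right) \left(R + b\right)$)
$\sqrt{g{\left(-1447,U{\left(-26 \right)} \right)} - 4877502} = \sqrt{\left(1^{2} + 2015 \cdot 1 + 2015 \left(-1447\right) + 1 \left(-1447\right)\right) - 4877502} = \sqrt{\left(1 + 2015 - 2915705 - 1447\right) - 4877502} = \sqrt{-2915136 - 4877502} = \sqrt{-7792638} = i \sqrt{7792638}$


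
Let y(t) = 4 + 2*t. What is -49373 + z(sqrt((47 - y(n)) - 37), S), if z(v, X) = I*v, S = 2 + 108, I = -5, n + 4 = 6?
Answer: -49373 - 5*sqrt(2) ≈ -49380.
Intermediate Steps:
n = 2 (n = -4 + 6 = 2)
S = 110
z(v, X) = -5*v
-49373 + z(sqrt((47 - y(n)) - 37), S) = -49373 - 5*sqrt((47 - (4 + 2*2)) - 37) = -49373 - 5*sqrt((47 - (4 + 4)) - 37) = -49373 - 5*sqrt((47 - 1*8) - 37) = -49373 - 5*sqrt((47 - 8) - 37) = -49373 - 5*sqrt(39 - 37) = -49373 - 5*sqrt(2)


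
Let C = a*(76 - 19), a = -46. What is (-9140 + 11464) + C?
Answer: -298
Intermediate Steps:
C = -2622 (C = -46*(76 - 19) = -46*57 = -2622)
(-9140 + 11464) + C = (-9140 + 11464) - 2622 = 2324 - 2622 = -298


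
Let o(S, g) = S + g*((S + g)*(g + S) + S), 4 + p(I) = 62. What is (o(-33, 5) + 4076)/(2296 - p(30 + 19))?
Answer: 3899/1119 ≈ 3.4844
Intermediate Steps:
p(I) = 58 (p(I) = -4 + 62 = 58)
o(S, g) = S + g*(S + (S + g)²) (o(S, g) = S + g*((S + g)*(S + g) + S) = S + g*((S + g)² + S) = S + g*(S + (S + g)²))
(o(-33, 5) + 4076)/(2296 - p(30 + 19)) = ((-33 - 33*5 + 5*(-33 + 5)²) + 4076)/(2296 - 1*58) = ((-33 - 165 + 5*(-28)²) + 4076)/(2296 - 58) = ((-33 - 165 + 5*784) + 4076)/2238 = ((-33 - 165 + 3920) + 4076)*(1/2238) = (3722 + 4076)*(1/2238) = 7798*(1/2238) = 3899/1119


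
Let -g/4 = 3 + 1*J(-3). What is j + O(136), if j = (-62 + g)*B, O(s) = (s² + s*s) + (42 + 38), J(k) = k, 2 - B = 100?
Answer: 43148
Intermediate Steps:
B = -98 (B = 2 - 1*100 = 2 - 100 = -98)
O(s) = 80 + 2*s² (O(s) = (s² + s²) + 80 = 2*s² + 80 = 80 + 2*s²)
g = 0 (g = -4*(3 + 1*(-3)) = -4*(3 - 3) = -4*0 = 0)
j = 6076 (j = (-62 + 0)*(-98) = -62*(-98) = 6076)
j + O(136) = 6076 + (80 + 2*136²) = 6076 + (80 + 2*18496) = 6076 + (80 + 36992) = 6076 + 37072 = 43148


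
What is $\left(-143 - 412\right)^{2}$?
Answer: $308025$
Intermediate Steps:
$\left(-143 - 412\right)^{2} = \left(-555\right)^{2} = 308025$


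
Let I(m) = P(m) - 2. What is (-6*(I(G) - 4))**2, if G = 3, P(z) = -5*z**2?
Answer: 93636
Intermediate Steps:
I(m) = -2 - 5*m**2 (I(m) = -5*m**2 - 2 = -2 - 5*m**2)
(-6*(I(G) - 4))**2 = (-6*((-2 - 5*3**2) - 4))**2 = (-6*((-2 - 5*9) - 4))**2 = (-6*((-2 - 45) - 4))**2 = (-6*(-47 - 4))**2 = (-6*(-51))**2 = 306**2 = 93636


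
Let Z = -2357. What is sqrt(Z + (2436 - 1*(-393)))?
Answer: 2*sqrt(118) ≈ 21.726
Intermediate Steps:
sqrt(Z + (2436 - 1*(-393))) = sqrt(-2357 + (2436 - 1*(-393))) = sqrt(-2357 + (2436 + 393)) = sqrt(-2357 + 2829) = sqrt(472) = 2*sqrt(118)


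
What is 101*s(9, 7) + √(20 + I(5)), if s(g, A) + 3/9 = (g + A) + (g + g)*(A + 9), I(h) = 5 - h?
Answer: 92011/3 + 2*√5 ≈ 30675.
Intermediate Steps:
s(g, A) = -⅓ + A + g + 2*g*(9 + A) (s(g, A) = -⅓ + ((g + A) + (g + g)*(A + 9)) = -⅓ + ((A + g) + (2*g)*(9 + A)) = -⅓ + ((A + g) + 2*g*(9 + A)) = -⅓ + (A + g + 2*g*(9 + A)) = -⅓ + A + g + 2*g*(9 + A))
101*s(9, 7) + √(20 + I(5)) = 101*(-⅓ + 7 + 19*9 + 2*7*9) + √(20 + (5 - 1*5)) = 101*(-⅓ + 7 + 171 + 126) + √(20 + (5 - 5)) = 101*(911/3) + √(20 + 0) = 92011/3 + √20 = 92011/3 + 2*√5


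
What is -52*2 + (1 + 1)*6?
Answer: -92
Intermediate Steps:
-52*2 + (1 + 1)*6 = -26*4 + 2*6 = -104 + 12 = -92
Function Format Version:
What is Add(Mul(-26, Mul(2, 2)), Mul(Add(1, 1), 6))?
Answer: -92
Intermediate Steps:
Add(Mul(-26, Mul(2, 2)), Mul(Add(1, 1), 6)) = Add(Mul(-26, 4), Mul(2, 6)) = Add(-104, 12) = -92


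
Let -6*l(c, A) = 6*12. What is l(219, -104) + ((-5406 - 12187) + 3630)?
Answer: -13975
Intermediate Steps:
l(c, A) = -12
l(219, -104) + ((-5406 - 12187) + 3630) = -12 + ((-5406 - 12187) + 3630) = -12 + (-17593 + 3630) = -12 - 13963 = -13975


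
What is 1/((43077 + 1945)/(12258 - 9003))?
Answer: 3255/45022 ≈ 0.072298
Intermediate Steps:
1/((43077 + 1945)/(12258 - 9003)) = 1/(45022/3255) = 3255/45022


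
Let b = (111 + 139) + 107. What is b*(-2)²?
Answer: 1428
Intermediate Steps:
b = 357 (b = 250 + 107 = 357)
b*(-2)² = 357*(-2)² = 357*4 = 1428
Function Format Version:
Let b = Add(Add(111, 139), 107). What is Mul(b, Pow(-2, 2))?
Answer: 1428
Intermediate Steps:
b = 357 (b = Add(250, 107) = 357)
Mul(b, Pow(-2, 2)) = Mul(357, Pow(-2, 2)) = Mul(357, 4) = 1428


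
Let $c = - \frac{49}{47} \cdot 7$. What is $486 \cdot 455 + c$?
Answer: $\frac{10392767}{47} \approx 2.2112 \cdot 10^{5}$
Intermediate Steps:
$c = - \frac{343}{47}$ ($c = \left(-49\right) \frac{1}{47} \cdot 7 = \left(- \frac{49}{47}\right) 7 = - \frac{343}{47} \approx -7.2979$)
$486 \cdot 455 + c = 486 \cdot 455 - \frac{343}{47} = 221130 - \frac{343}{47} = \frac{10392767}{47}$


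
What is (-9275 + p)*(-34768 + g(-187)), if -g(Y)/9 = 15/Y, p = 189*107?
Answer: -4186953764/11 ≈ -3.8063e+8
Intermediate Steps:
p = 20223
g(Y) = -135/Y
(-9275 + p)*(-34768 + g(-187)) = (-9275 + 20223)*(-34768 - 135/(-187)) = 10948*(-34768 - 135*(-1/187)) = 10948*(-34768 + 135/187) = 10948*(-6501481/187) = -4186953764/11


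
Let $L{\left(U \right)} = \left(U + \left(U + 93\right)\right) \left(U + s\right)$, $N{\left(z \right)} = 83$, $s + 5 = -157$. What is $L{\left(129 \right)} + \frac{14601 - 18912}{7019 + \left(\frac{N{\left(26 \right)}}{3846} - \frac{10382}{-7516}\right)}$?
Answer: $- \frac{293840856326871}{25366941148} \approx -11584.0$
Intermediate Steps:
$s = -162$ ($s = -5 - 157 = -162$)
$L{\left(U \right)} = \left(-162 + U\right) \left(93 + 2 U\right)$ ($L{\left(U \right)} = \left(U + \left(U + 93\right)\right) \left(U - 162\right) = \left(U + \left(93 + U\right)\right) \left(-162 + U\right) = \left(93 + 2 U\right) \left(-162 + U\right) = \left(-162 + U\right) \left(93 + 2 U\right)$)
$L{\left(129 \right)} + \frac{14601 - 18912}{7019 + \left(\frac{N{\left(26 \right)}}{3846} - \frac{10382}{-7516}\right)} = \left(-15066 - 29799 + 2 \cdot 129^{2}\right) + \frac{14601 - 18912}{7019 + \left(\frac{83}{3846} - \frac{10382}{-7516}\right)} = \left(-15066 - 29799 + 2 \cdot 16641\right) - \frac{4311}{7019 + \left(83 \cdot \frac{1}{3846} - - \frac{5191}{3758}\right)} = \left(-15066 - 29799 + 33282\right) - \frac{4311}{7019 + \left(\frac{83}{3846} + \frac{5191}{3758}\right)} = -11583 - \frac{4311}{7019 + \frac{5069125}{3613317}} = -11583 - \frac{4311}{\frac{25366941148}{3613317}} = -11583 - \frac{15577009587}{25366941148} = - \frac{293840856326871}{25366941148}$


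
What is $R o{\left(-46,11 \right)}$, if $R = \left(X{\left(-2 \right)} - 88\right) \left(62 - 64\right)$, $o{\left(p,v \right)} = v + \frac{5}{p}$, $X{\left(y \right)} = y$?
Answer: $\frac{45090}{23} \approx 1960.4$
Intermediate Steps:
$R = 180$ ($R = \left(-2 - 88\right) \left(62 - 64\right) = \left(-90\right) \left(-2\right) = 180$)
$R o{\left(-46,11 \right)} = 180 \left(11 + \frac{5}{-46}\right) = 180 \left(11 + 5 \left(- \frac{1}{46}\right)\right) = 180 \left(11 - \frac{5}{46}\right) = 180 \cdot \frac{501}{46} = \frac{45090}{23}$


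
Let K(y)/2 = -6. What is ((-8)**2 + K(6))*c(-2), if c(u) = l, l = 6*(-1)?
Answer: -312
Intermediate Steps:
l = -6
K(y) = -12 (K(y) = 2*(-6) = -12)
c(u) = -6
((-8)**2 + K(6))*c(-2) = ((-8)**2 - 12)*(-6) = (64 - 12)*(-6) = 52*(-6) = -312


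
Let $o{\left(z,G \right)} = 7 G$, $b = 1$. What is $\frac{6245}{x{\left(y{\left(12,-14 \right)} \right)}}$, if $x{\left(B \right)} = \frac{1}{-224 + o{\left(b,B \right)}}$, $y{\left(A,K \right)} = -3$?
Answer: $-1530025$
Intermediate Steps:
$x{\left(B \right)} = \frac{1}{-224 + 7 B}$
$\frac{6245}{x{\left(y{\left(12,-14 \right)} \right)}} = \frac{6245}{\frac{1}{7} \frac{1}{-32 - 3}} = \frac{6245}{\frac{1}{7} \frac{1}{-35}} = \frac{6245}{\frac{1}{7} \left(- \frac{1}{35}\right)} = \frac{6245}{- \frac{1}{245}} = 6245 \left(-245\right) = -1530025$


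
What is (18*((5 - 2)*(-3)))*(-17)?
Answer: 2754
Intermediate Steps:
(18*((5 - 2)*(-3)))*(-17) = (18*(3*(-3)))*(-17) = (18*(-9))*(-17) = -162*(-17) = 2754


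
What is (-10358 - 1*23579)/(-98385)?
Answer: 33937/98385 ≈ 0.34494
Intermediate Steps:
(-10358 - 1*23579)/(-98385) = (-10358 - 23579)*(-1/98385) = -33937*(-1/98385) = 33937/98385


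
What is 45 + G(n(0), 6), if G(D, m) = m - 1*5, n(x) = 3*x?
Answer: 46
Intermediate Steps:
G(D, m) = -5 + m (G(D, m) = m - 5 = -5 + m)
45 + G(n(0), 6) = 45 + (-5 + 6) = 45 + 1 = 46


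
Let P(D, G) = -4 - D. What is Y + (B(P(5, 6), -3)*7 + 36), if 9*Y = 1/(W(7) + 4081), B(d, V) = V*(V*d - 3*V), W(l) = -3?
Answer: -26425439/36702 ≈ -720.00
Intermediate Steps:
B(d, V) = V*(-3*V + V*d)
Y = 1/36702 (Y = 1/(9*(-3 + 4081)) = (⅑)/4078 = (⅑)*(1/4078) = 1/36702 ≈ 2.7246e-5)
Y + (B(P(5, 6), -3)*7 + 36) = 1/36702 + (((-3)²*(-3 + (-4 - 1*5)))*7 + 36) = 1/36702 + ((9*(-3 + (-4 - 5)))*7 + 36) = 1/36702 + ((9*(-3 - 9))*7 + 36) = 1/36702 + ((9*(-12))*7 + 36) = 1/36702 + (-108*7 + 36) = 1/36702 + (-756 + 36) = 1/36702 - 720 = -26425439/36702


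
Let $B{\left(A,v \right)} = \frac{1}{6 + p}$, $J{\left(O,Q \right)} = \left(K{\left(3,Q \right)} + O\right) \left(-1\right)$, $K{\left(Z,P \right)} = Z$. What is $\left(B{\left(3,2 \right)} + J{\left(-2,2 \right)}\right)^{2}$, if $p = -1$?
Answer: $\frac{16}{25} \approx 0.64$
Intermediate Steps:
$J{\left(O,Q \right)} = -3 - O$ ($J{\left(O,Q \right)} = \left(3 + O\right) \left(-1\right) = -3 - O$)
$B{\left(A,v \right)} = \frac{1}{5}$ ($B{\left(A,v \right)} = \frac{1}{6 - 1} = \frac{1}{5}$)
$\left(B{\left(3,2 \right)} + J{\left(-2,2 \right)}\right)^{2} = \left(\frac{1}{5} - 1\right)^{2} = \left(- \frac{4}{5}\right)^{2} = \frac{16}{25}$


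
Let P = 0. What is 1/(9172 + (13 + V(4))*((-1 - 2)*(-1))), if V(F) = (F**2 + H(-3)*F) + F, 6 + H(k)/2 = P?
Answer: 1/9127 ≈ 0.00010956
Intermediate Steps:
H(k) = -12 (H(k) = -12 + 2*0 = -12 + 0 = -12)
V(F) = F**2 - 11*F (V(F) = (F**2 - 12*F) + F = F**2 - 11*F)
1/(9172 + (13 + V(4))*((-1 - 2)*(-1))) = 1/(9172 + (13 + 4*(-11 + 4))*((-1 - 2)*(-1))) = 1/(9172 + (13 + 4*(-7))*(-3*(-1))) = 1/(9172 + (13 - 28)*3) = 1/(9172 - 15*3) = 1/(9172 - 45) = 1/9127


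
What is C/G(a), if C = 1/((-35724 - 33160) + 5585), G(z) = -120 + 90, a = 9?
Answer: 1/1898970 ≈ 5.2660e-7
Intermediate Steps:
G(z) = -30
C = -1/63299 (C = 1/(-68884 + 5585) = 1/(-63299) = -1/63299 ≈ -1.5798e-5)
C/G(a) = -1/63299/(-30) = -1/63299*(-1/30) = 1/1898970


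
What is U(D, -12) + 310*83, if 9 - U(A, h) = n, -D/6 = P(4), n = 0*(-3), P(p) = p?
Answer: 25739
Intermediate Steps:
n = 0
D = -24 (D = -6*4 = -24)
U(A, h) = 9 (U(A, h) = 9 - 1*0 = 9 + 0 = 9)
U(D, -12) + 310*83 = 9 + 310*83 = 9 + 25730 = 25739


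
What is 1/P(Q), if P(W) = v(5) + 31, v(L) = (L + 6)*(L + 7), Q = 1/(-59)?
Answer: 1/163 ≈ 0.0061350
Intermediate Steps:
Q = -1/59 ≈ -0.016949
v(L) = (6 + L)*(7 + L)
P(W) = 163 (P(W) = (42 + 5² + 13*5) + 31 = (42 + 25 + 65) + 31 = 132 + 31 = 163)
1/P(Q) = 1/163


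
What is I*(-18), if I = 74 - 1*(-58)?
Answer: -2376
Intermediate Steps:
I = 132 (I = 74 + 58 = 132)
I*(-18) = 132*(-18) = -2376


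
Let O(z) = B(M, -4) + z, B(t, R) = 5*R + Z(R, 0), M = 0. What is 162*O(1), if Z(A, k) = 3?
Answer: -2592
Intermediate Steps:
B(t, R) = 3 + 5*R (B(t, R) = 5*R + 3 = 3 + 5*R)
O(z) = -17 + z (O(z) = (3 + 5*(-4)) + z = (3 - 20) + z = -17 + z)
162*O(1) = 162*(-17 + 1) = 162*(-16) = -2592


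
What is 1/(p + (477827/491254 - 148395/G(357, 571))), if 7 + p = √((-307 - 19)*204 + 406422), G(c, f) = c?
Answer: 1441150418202556054/553930785748145741927 + 3417481104519076*√339918/553930785748145741927 ≈ 0.0061987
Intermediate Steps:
p = -7 + √339918 (p = -7 + √((-307 - 19)*204 + 406422) = -7 + √(-326*204 + 406422) = -7 + √(-66504 + 406422) = -7 + √339918 ≈ 576.02)
1/(p + (477827/491254 - 148395/G(357, 571))) = 1/((-7 + √339918) + (477827/491254 - 148395/357)) = 1/((-7 + √339918) + (477827*(1/491254) - 148395*1/357)) = 1/((-7 + √339918) + (477827/491254 - 49465/119)) = 1/((-7 + √339918) - 24243017697/58459226) = 1/(-24652232279/58459226 + √339918)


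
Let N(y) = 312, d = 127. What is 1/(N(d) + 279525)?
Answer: 1/279837 ≈ 3.5735e-6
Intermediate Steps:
1/(N(d) + 279525) = 1/(312 + 279525) = 1/279837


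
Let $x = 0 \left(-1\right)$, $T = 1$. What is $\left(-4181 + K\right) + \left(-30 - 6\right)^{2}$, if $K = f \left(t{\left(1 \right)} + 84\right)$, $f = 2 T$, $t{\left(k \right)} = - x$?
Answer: $-2717$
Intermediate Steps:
$x = 0$
$t{\left(k \right)} = 0$ ($t{\left(k \right)} = \left(-1\right) 0 = 0$)
$f = 2$ ($f = 2 \cdot 1 = 2$)
$K = 168$ ($K = 2 \left(0 + 84\right) = 2 \cdot 84 = 168$)
$\left(-4181 + K\right) + \left(-30 - 6\right)^{2} = \left(-4181 + 168\right) + \left(-30 - 6\right)^{2} = -4013 + \left(-36\right)^{2} = -4013 + 1296 = -2717$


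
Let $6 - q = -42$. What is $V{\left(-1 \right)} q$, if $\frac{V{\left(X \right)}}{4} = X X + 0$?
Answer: $192$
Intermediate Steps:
$q = 48$ ($q = 6 - -42 = 6 + 42 = 48$)
$V{\left(X \right)} = 4 X^{2}$ ($V{\left(X \right)} = 4 \left(X X + 0\right) = 4 \left(X^{2} + 0\right) = 4 X^{2}$)
$V{\left(-1 \right)} q = 4 \left(-1\right)^{2} \cdot 48 = 4 \cdot 1 \cdot 48 = 4 \cdot 48 = 192$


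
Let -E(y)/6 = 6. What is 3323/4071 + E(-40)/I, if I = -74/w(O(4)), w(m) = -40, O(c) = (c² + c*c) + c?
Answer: -2808169/150627 ≈ -18.643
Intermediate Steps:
E(y) = -36 (E(y) = -6*6 = -36)
O(c) = c + 2*c² (O(c) = (c² + c²) + c = 2*c² + c = c + 2*c²)
I = 37/20 (I = -74/(-40) = -74*(-1/40) = 37/20 ≈ 1.8500)
3323/4071 + E(-40)/I = 3323/4071 - 36/37/20 = 3323*(1/4071) - 36*20/37 = 3323/4071 - 720/37 = -2808169/150627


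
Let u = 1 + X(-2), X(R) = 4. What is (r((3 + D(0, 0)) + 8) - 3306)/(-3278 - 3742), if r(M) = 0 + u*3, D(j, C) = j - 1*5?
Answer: 1097/2340 ≈ 0.46880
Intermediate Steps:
D(j, C) = -5 + j (D(j, C) = j - 5 = -5 + j)
u = 5 (u = 1 + 4 = 5)
r(M) = 15 (r(M) = 0 + 5*3 = 0 + 15 = 15)
(r((3 + D(0, 0)) + 8) - 3306)/(-3278 - 3742) = (15 - 3306)/(-3278 - 3742) = -3291/(-7020) = -3291*(-1/7020) = 1097/2340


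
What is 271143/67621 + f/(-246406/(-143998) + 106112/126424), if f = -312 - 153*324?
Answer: -67320132649752989/3442705813485 ≈ -19554.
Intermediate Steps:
f = -49884 (f = -312 - 49572 = -49884)
271143/67621 + f/(-246406/(-143998) + 106112/126424) = 271143/67621 - 49884/(-246406/(-143998) + 106112/126424) = 271143*(1/67621) - 49884/(-246406*(-1/143998) + 106112*(1/126424)) = 271143/67621 - 49884/(123203/71999 + 13264/15803) = 271143/67621 - 49884/2901971745/1137800197 = 271143/67621 - 49884*1137800197/2901971745 = 271143/67621 - 18919341675716/967323915 = -67320132649752989/3442705813485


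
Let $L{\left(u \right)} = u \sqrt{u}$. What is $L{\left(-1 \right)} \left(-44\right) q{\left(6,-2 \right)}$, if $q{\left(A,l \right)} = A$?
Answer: $264 i \approx 264.0 i$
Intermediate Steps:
$L{\left(u \right)} = u^{\frac{3}{2}}$
$L{\left(-1 \right)} \left(-44\right) q{\left(6,-2 \right)} = \left(-1\right)^{\frac{3}{2}} \left(-44\right) 6 = - i \left(-44\right) 6 = 44 i 6 = 264 i$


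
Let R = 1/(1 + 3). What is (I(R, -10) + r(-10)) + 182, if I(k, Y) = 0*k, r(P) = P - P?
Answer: 182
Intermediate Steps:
r(P) = 0
R = 1/4 ≈ 0.25000
I(k, Y) = 0
(I(R, -10) + r(-10)) + 182 = (0 + 0) + 182 = 0 + 182 = 182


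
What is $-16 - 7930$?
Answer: $-7946$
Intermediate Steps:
$-16 - 7930 = -7946$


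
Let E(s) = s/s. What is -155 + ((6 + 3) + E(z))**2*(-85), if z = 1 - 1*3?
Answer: -8655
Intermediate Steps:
z = -2 (z = 1 - 3 = -2)
E(s) = 1
-155 + ((6 + 3) + E(z))**2*(-85) = -155 + ((6 + 3) + 1)**2*(-85) = -155 + (9 + 1)**2*(-85) = -155 + 10**2*(-85) = -155 + 100*(-85) = -155 - 8500 = -8655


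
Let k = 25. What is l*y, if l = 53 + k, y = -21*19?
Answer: -31122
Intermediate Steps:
y = -399
l = 78 (l = 53 + 25 = 78)
l*y = 78*(-399) = -31122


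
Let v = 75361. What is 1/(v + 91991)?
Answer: 1/167352 ≈ 5.9754e-6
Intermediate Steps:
1/(v + 91991) = 1/(75361 + 91991) = 1/167352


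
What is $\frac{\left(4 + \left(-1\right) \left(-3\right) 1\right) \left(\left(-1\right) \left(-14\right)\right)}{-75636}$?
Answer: $- \frac{49}{37818} \approx -0.0012957$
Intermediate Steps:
$\frac{\left(4 + \left(-1\right) \left(-3\right) 1\right) \left(\left(-1\right) \left(-14\right)\right)}{-75636} = \left(4 + 3 \cdot 1\right) 14 \left(- \frac{1}{75636}\right) = \left(4 + 3\right) 14 \left(- \frac{1}{75636}\right) = 7 \cdot 14 \left(- \frac{1}{75636}\right) = 98 \left(- \frac{1}{75636}\right) = - \frac{49}{37818}$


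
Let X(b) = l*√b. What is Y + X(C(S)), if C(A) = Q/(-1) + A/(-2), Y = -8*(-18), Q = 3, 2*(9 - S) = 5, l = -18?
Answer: 144 - 45*I ≈ 144.0 - 45.0*I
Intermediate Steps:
S = 13/2 (S = 9 - ½*5 = 9 - 5/2 = 13/2 ≈ 6.5000)
Y = 144
C(A) = -3 - A/2 (C(A) = 3/(-1) + A/(-2) = 3*(-1) + A*(-½) = -3 - A/2)
X(b) = -18*√b
Y + X(C(S)) = 144 - 18*√(-3 - ½*13/2) = 144 - 18*√(-3 - 13/4) = 144 - 45*I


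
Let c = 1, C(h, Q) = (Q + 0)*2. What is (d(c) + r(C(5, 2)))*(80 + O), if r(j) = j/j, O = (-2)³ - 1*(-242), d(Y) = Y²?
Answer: 628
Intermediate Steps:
C(h, Q) = 2*Q (C(h, Q) = Q*2 = 2*Q)
O = 234 (O = -8 + 242 = 234)
r(j) = 1
(d(c) + r(C(5, 2)))*(80 + O) = (1² + 1)*(80 + 234) = (1 + 1)*314 = 2*314 = 628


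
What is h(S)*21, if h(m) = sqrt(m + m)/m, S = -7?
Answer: -3*I*sqrt(14) ≈ -11.225*I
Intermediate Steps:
h(m) = sqrt(2)/sqrt(m) (h(m) = sqrt(2*m)/m = (sqrt(2)*sqrt(m))/m = sqrt(2)/sqrt(m))
h(S)*21 = (sqrt(2)/sqrt(-7))*21 = (sqrt(2)*(-I*sqrt(7)/7))*21 = -I*sqrt(14)/7*21 = -3*I*sqrt(14)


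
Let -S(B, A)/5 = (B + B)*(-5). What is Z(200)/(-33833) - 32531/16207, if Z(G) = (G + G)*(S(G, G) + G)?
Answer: -67225181323/548331431 ≈ -122.60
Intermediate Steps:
S(B, A) = 50*B (S(B, A) = -5*(B + B)*(-5) = -5*2*B*(-5) = -(-50)*B = 50*B)
Z(G) = 102*G**2 (Z(G) = (G + G)*(50*G + G) = (2*G)*(51*G) = 102*G**2)
Z(200)/(-33833) - 32531/16207 = (102*200**2)/(-33833) - 32531/16207 = (102*40000)*(-1/33833) - 32531*1/16207 = 4080000*(-1/33833) - 32531/16207 = -4080000/33833 - 32531/16207 = -67225181323/548331431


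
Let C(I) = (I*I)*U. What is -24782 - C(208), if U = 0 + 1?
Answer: -68046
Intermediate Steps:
U = 1
C(I) = I² (C(I) = (I*I)*1 = I²*1 = I²)
-24782 - C(208) = -24782 - 1*208² = -24782 - 1*43264 = -24782 - 43264 = -68046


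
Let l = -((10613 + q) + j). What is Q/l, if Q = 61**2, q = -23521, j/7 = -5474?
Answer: 3721/51226 ≈ 0.072639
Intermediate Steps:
j = -38318 (j = 7*(-5474) = -38318)
l = 51226 (l = -((10613 - 23521) - 38318) = -(-12908 - 38318) = -1*(-51226) = 51226)
Q = 3721
Q/l = 3721/51226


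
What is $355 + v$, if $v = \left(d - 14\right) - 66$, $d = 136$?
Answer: $411$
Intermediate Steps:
$v = 56$ ($v = \left(136 - 14\right) - 66 = 122 - 66 = 56$)
$355 + v = 355 + 56 = 411$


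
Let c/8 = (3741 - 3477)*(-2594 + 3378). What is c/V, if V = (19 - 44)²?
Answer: 1655808/625 ≈ 2649.3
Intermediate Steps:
c = 1655808 (c = 8*((3741 - 3477)*(-2594 + 3378)) = 8*(264*784) = 8*206976 = 1655808)
V = 625 (V = (-25)² = 625)
c/V = 1655808/625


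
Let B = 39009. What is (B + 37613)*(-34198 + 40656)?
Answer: 494824876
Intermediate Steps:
(B + 37613)*(-34198 + 40656) = (39009 + 37613)*(-34198 + 40656) = 76622*6458 = 494824876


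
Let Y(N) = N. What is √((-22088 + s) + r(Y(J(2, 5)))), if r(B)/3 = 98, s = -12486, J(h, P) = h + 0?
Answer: 2*I*√8570 ≈ 185.15*I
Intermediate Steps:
J(h, P) = h
r(B) = 294 (r(B) = 3*98 = 294)
√((-22088 + s) + r(Y(J(2, 5)))) = √((-22088 - 12486) + 294) = √(-34574 + 294) = √(-34280) = 2*I*√8570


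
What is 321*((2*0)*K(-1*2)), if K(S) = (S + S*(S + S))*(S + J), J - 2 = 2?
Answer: 0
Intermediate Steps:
J = 4 (J = 2 + 2 = 4)
K(S) = (4 + S)*(S + 2*S²) (K(S) = (S + S*(S + S))*(S + 4) = (S + S*(2*S))*(4 + S) = (S + 2*S²)*(4 + S) = (4 + S)*(S + 2*S²))
321*((2*0)*K(-1*2)) = 321*((2*0)*((-1*2)*(4 + 2*(-1*2)² + 9*(-1*2)))) = 321*(0*(-2*(4 + 2*(-2)² + 9*(-2)))) = 321*(0*(-2*(4 + 2*4 - 18))) = 321*(0*(-2*(4 + 8 - 18))) = 321*(0*(-2*(-6))) = 321*(0*12) = 321*0 = 0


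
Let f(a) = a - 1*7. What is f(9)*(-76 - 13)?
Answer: -178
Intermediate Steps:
f(a) = -7 + a (f(a) = a - 7 = -7 + a)
f(9)*(-76 - 13) = (-7 + 9)*(-76 - 13) = 2*(-89) = -178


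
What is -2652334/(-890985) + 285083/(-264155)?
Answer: 89324522203/47071628535 ≈ 1.8976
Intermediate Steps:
-2652334/(-890985) + 285083/(-264155) = -2652334*(-1/890985) + 285083*(-1/264155) = 2652334/890985 - 285083/264155 = 89324522203/47071628535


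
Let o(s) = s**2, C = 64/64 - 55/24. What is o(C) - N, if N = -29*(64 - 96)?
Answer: -533567/576 ≈ -926.33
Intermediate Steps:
N = 928 (N = -29*(-32) = 928)
C = -31/24 (C = 64*(1/64) - 55*1/24 = 1 - 55/24 = -31/24 ≈ -1.2917)
o(C) - N = (-31/24)**2 - 1*928 = 961/576 - 928 = -533567/576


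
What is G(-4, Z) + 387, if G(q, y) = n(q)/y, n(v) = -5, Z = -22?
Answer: 8519/22 ≈ 387.23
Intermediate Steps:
G(q, y) = -5/y
G(-4, Z) + 387 = -5/(-22) + 387 = -5*(-1/22) + 387 = 5/22 + 387 = 8519/22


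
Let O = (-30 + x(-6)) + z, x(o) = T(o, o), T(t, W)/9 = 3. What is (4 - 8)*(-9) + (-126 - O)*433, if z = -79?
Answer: -19016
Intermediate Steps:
T(t, W) = 27 (T(t, W) = 9*3 = 27)
x(o) = 27
O = -82 (O = (-30 + 27) - 79 = -3 - 79 = -82)
(4 - 8)*(-9) + (-126 - O)*433 = (4 - 8)*(-9) + (-126 - 1*(-82))*433 = -4*(-9) + (-126 + 82)*433 = 36 - 44*433 = 36 - 19052 = -19016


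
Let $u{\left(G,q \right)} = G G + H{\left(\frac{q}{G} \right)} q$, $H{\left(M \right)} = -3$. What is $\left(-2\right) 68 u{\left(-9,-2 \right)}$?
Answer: $-11832$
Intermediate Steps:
$u{\left(G,q \right)} = G^{2} - 3 q$ ($u{\left(G,q \right)} = G G - 3 q = G^{2} - 3 q$)
$\left(-2\right) 68 u{\left(-9,-2 \right)} = \left(-2\right) 68 \left(\left(-9\right)^{2} - -6\right) = - 136 \left(81 + 6\right) = \left(-136\right) 87 = -11832$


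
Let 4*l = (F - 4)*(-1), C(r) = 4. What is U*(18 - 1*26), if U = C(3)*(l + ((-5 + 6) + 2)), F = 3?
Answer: -104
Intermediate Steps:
l = 1/4 (l = ((3 - 4)*(-1))/4 = (-1*(-1))/4 = (1/4)*1 = 1/4 ≈ 0.25000)
U = 13 (U = 4*(1/4 + ((-5 + 6) + 2)) = 4*(1/4 + (1 + 2)) = 4*(1/4 + 3) = 4*(13/4) = 13)
U*(18 - 1*26) = 13*(18 - 1*26) = 13*(18 - 26) = 13*(-8) = -104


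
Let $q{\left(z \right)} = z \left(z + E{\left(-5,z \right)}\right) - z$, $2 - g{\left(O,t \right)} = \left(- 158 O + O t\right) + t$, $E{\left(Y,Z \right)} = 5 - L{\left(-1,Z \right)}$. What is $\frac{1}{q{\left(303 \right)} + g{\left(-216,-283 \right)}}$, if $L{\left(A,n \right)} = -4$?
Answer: $- \frac{1}{738} \approx -0.001355$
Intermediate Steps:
$E{\left(Y,Z \right)} = 9$ ($E{\left(Y,Z \right)} = 5 - -4 = 5 + 4 = 9$)
$g{\left(O,t \right)} = 2 - t + 158 O - O t$ ($g{\left(O,t \right)} = 2 - \left(\left(- 158 O + O t\right) + t\right) = 2 - \left(t - 158 O + O t\right) = 2 - t + 158 O - O t$)
$q{\left(z \right)} = - z + z \left(9 + z\right)$ ($q{\left(z \right)} = z \left(z + 9\right) - z = z \left(9 + z\right) - z = - z + z \left(9 + z\right)$)
$\frac{1}{q{\left(303 \right)} + g{\left(-216,-283 \right)}} = \frac{1}{303 \left(8 + 303\right) + \left(2 - -283 + 158 \left(-216\right) - \left(-216\right) \left(-283\right)\right)} = \frac{1}{303 \cdot 311 + \left(2 + 283 - 34128 - 61128\right)} = \frac{1}{94233 - 94971} = \frac{1}{-738} = - \frac{1}{738}$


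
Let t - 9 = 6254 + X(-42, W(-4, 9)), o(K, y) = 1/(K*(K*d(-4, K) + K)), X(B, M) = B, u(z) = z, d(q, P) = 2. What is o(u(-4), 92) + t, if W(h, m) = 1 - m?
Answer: 298609/48 ≈ 6221.0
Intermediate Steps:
o(K, y) = 1/(3*K**2) (o(K, y) = 1/(K*(K*2 + K)) = 1/(K*(2*K + K)) = 1/(K*(3*K)) = 1/(3*K**2))
t = 6221 (t = 9 + (6254 - 42) = 9 + 6212 = 6221)
o(u(-4), 92) + t = (1/3)/(-4)**2 + 6221 = (1/3)*(1/16) + 6221 = 1/48 + 6221 = 298609/48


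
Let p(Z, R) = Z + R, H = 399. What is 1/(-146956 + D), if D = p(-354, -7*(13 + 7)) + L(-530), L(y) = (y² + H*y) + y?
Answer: -1/78550 ≈ -1.2731e-5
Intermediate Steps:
p(Z, R) = R + Z
L(y) = y² + 400*y (L(y) = (y² + 399*y) + y = y² + 400*y)
D = 68406 (D = (-7*(13 + 7) - 354) - 530*(400 - 530) = (-7*20 - 354) - 530*(-130) = (-140 - 354) + 68900 = -494 + 68900 = 68406)
1/(-146956 + D) = 1/(-146956 + 68406) = 1/(-78550) = -1/78550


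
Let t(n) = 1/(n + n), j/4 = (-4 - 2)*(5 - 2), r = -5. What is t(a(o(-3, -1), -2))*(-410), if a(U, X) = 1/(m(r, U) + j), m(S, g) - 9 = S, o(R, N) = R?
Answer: 13940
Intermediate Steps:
m(S, g) = 9 + S
j = -72 (j = 4*((-4 - 2)*(5 - 2)) = 4*(-6*3) = 4*(-18) = -72)
a(U, X) = -1/68 (a(U, X) = 1/((9 - 5) - 72) = 1/(4 - 72) = 1/(-68) = -1/68)
t(n) = 1/(2*n)
t(a(o(-3, -1), -2))*(-410) = (1/(2*(-1/68)))*(-410) = ((½)*(-68))*(-410) = -34*(-410) = 13940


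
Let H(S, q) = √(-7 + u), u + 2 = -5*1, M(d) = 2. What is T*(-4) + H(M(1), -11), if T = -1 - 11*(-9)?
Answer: -392 + I*√14 ≈ -392.0 + 3.7417*I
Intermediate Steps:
T = 98 (T = -1 + 99 = 98)
u = -7 (u = -2 - 5*1 = -2 - 5 = -7)
H(S, q) = I*√14 (H(S, q) = √(-7 - 7) = √(-14) = I*√14)
T*(-4) + H(M(1), -11) = 98*(-4) + I*√14 = -392 + I*√14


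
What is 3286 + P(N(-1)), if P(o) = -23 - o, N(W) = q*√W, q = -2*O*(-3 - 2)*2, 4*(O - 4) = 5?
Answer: 3263 - 105*I ≈ 3263.0 - 105.0*I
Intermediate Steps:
O = 21/4 (O = 4 + (¼)*5 = 4 + 5/4 = 21/4 ≈ 5.2500)
q = 105 (q = -21*(-3 - 2)/2*2 = -21*(-5)/2*2 = -2*(-105/4)*2 = (105/2)*2 = 105)
N(W) = 105*√W
3286 + P(N(-1)) = 3286 + (-23 - 105*√(-1)) = 3286 + (-23 - 105*I) = 3263 - 105*I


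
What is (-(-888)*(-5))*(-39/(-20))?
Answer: -8658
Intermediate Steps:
(-(-888)*(-5))*(-39/(-20)) = (-37*120)*(-39*(-1/20)) = -4440*39/20 = -8658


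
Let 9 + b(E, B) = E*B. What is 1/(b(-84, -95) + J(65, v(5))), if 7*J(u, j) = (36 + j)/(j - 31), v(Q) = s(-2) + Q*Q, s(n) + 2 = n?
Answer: 70/557913 ≈ 0.00012547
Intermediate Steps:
s(n) = -2 + n
v(Q) = -4 + Q² (v(Q) = (-2 - 2) + Q*Q = -4 + Q²)
J(u, j) = (36 + j)/(7*(-31 + j)) (J(u, j) = ((36 + j)/(j - 31))/7 = ((36 + j)/(-31 + j))/7 = (36 + j)/(7*(-31 + j)))
b(E, B) = -9 + B*E (b(E, B) = -9 + E*B = -9 + B*E)
1/(b(-84, -95) + J(65, v(5))) = 1/((-9 - 95*(-84)) + (36 + (-4 + 5²))/(7*(-31 + (-4 + 5²)))) = 1/((-9 + 7980) + (36 + (-4 + 25))/(7*(-31 + (-4 + 25)))) = 1/(7971 + (36 + 21)/(7*(-31 + 21))) = 1/(7971 + (⅐)*57/(-10)) = 1/(7971 + (⅐)*(-⅒)*57) = 1/(7971 - 57/70) = 1/(557913/70) = 70/557913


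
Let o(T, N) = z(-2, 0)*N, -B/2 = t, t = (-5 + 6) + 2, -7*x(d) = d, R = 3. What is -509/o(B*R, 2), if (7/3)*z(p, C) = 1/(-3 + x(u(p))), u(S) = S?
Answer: 9671/6 ≈ 1611.8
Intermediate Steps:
x(d) = -d/7
z(p, C) = 3/(7*(-3 - p/7))
t = 3 (t = 1 + 2 = 3)
B = -6 (B = -2*3 = -6)
o(T, N) = -3*N/19 (o(T, N) = (-3/(21 - 2))*N = (-3/19)*N = (-3*1/19)*N = -3*N/19)
-509/o(B*R, 2) = -509/((-3/19*2)) = -509/(-6/19) = -509*(-19/6) = 9671/6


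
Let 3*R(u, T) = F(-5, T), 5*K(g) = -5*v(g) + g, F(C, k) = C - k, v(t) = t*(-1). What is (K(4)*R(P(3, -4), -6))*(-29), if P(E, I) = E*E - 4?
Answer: -232/5 ≈ -46.400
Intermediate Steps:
v(t) = -t
P(E, I) = -4 + E² (P(E, I) = E² - 4 = -4 + E²)
K(g) = 6*g/5 (K(g) = (-(-5)*g + g)/5 = (5*g + g)/5 = (6*g)/5 = 6*g/5)
R(u, T) = -5/3 - T/3 (R(u, T) = (-5 - T)/3 = -5/3 - T/3)
(K(4)*R(P(3, -4), -6))*(-29) = (((6/5)*4)*(-5/3 - ⅓*(-6)))*(-29) = (24*(-5/3 + 2)/5)*(-29) = ((24/5)*(⅓))*(-29) = (8/5)*(-29) = -232/5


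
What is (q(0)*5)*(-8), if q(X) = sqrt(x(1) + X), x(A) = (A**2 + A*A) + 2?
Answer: -80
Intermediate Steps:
x(A) = 2 + 2*A**2 (x(A) = (A**2 + A**2) + 2 = 2*A**2 + 2 = 2 + 2*A**2)
q(X) = sqrt(4 + X) (q(X) = sqrt((2 + 2*1**2) + X) = sqrt((2 + 2*1) + X) = sqrt((2 + 2) + X) = sqrt(4 + X))
(q(0)*5)*(-8) = (sqrt(4 + 0)*5)*(-8) = (sqrt(4)*5)*(-8) = (2*5)*(-8) = 10*(-8) = -80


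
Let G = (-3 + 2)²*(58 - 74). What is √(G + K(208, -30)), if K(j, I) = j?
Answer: 8*√3 ≈ 13.856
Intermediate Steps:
G = -16 (G = (-1)²*(-16) = 1*(-16) = -16)
√(G + K(208, -30)) = √(-16 + 208) = √192 = 8*√3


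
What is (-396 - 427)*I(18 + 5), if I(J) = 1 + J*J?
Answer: -436190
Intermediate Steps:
I(J) = 1 + J²
(-396 - 427)*I(18 + 5) = (-396 - 427)*(1 + (18 + 5)²) = -823*(1 + 23²) = -823*(1 + 529) = -823*530 = -436190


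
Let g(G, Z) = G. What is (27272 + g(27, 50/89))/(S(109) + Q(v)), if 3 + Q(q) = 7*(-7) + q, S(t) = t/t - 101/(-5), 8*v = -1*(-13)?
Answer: -1091960/1167 ≈ -935.70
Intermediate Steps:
v = 13/8 (v = (-1*(-13))/8 = (⅛)*13 = 13/8 ≈ 1.6250)
S(t) = 106/5 (S(t) = 1 - 101*(-⅕) = 1 + 101/5 = 106/5)
Q(q) = -52 + q (Q(q) = -3 + (7*(-7) + q) = -3 + (-49 + q) = -52 + q)
(27272 + g(27, 50/89))/(S(109) + Q(v)) = (27272 + 27)/(106/5 + (-52 + 13/8)) = 27299/(106/5 - 403/8) = 27299/(-1167/40) = 27299*(-40/1167) = -1091960/1167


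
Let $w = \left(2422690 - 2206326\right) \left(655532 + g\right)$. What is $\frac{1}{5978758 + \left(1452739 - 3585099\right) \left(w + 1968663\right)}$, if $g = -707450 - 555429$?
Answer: $\frac{1}{280205021085870958} \approx 3.5688 \cdot 10^{-18}$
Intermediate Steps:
$g = -1262879$ ($g = -707450 - 555429 = -1262879$)
$w = -131408026308$ ($w = \left(2422690 - 2206326\right) \left(655532 - 1262879\right) = 216364 \left(-607347\right) = -131408026308$)
$\frac{1}{5978758 + \left(1452739 - 3585099\right) \left(w + 1968663\right)} = \frac{1}{5978758 + \left(1452739 - 3585099\right) \left(-131408026308 + 1968663\right)} = \frac{1}{5978758 - -280205021079892200} = \frac{1}{5978758 + 280205021079892200} = \frac{1}{280205021085870958}$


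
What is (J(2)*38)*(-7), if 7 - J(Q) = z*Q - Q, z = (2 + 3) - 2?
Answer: -798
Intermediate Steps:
z = 3 (z = 5 - 2 = 3)
J(Q) = 7 - 2*Q (J(Q) = 7 - (3*Q - Q) = 7 - 2*Q)
(J(2)*38)*(-7) = ((7 - 2*2)*38)*(-7) = ((7 - 4)*38)*(-7) = (3*38)*(-7) = 114*(-7) = -798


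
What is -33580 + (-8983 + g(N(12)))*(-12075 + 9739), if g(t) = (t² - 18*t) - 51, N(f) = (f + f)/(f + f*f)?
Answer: 3561887540/169 ≈ 2.1076e+7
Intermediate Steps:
N(f) = 2*f/(f + f²) (N(f) = (2*f)/(f + f²) = 2*f/(f + f²))
g(t) = -51 + t² - 18*t
-33580 + (-8983 + g(N(12)))*(-12075 + 9739) = -33580 + (-8983 + (-51 + (2/(1 + 12))² - 36/(1 + 12)))*(-12075 + 9739) = -33580 + (-8983 + (-51 + (2/13)² - 36/13))*(-2336) = -33580 + (-8983 + (-51 + (2*(1/13))² - 36/13))*(-2336) = -33580 + (-8983 + (-51 + (2/13)² - 18*2/13))*(-2336) = -33580 + (-8983 + (-51 + 4/169 - 36/13))*(-2336) = -33580 + (-8983 - 9083/169)*(-2336) = -33580 - 1527210/169*(-2336) = -33580 + 3567562560/169 = 3561887540/169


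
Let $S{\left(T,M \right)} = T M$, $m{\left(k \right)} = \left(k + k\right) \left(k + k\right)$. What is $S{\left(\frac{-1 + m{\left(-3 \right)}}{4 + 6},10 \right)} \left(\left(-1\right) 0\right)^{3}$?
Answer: $0$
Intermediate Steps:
$m{\left(k \right)} = 4 k^{2}$ ($m{\left(k \right)} = 2 k 2 k = 4 k^{2}$)
$S{\left(T,M \right)} = M T$
$S{\left(\frac{-1 + m{\left(-3 \right)}}{4 + 6},10 \right)} \left(\left(-1\right) 0\right)^{3} = 10 \frac{-1 + 4 \left(-3\right)^{2}}{4 + 6} \left(\left(-1\right) 0\right)^{3} = 10 \frac{-1 + 4 \cdot 9}{10} \cdot 0^{3} = 10 \left(-1 + 36\right) \frac{1}{10} \cdot 0 = 10 \cdot 35 \cdot \frac{1}{10} \cdot 0 = 10 \cdot \frac{7}{2} \cdot 0 = 35 \cdot 0 = 0$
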